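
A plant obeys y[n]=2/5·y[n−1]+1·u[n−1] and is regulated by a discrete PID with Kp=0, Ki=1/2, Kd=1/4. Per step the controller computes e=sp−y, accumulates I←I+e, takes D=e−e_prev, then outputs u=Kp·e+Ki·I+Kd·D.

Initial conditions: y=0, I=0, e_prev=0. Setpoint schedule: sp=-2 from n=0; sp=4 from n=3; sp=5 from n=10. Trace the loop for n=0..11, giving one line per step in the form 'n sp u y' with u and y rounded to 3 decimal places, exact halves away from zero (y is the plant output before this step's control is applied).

0 -2 -1.500 0.000
1 -2 -0.875 -1.500
2 -2 -1.519 -1.475
3 4 3.200 -2.109
4 4 1.247 2.357
5 4 3.310 2.190
6 4 2.676 4.186
7 4 2.959 4.351
8 4 2.563 4.699
9 4 2.493 4.443
10 5 3.087 4.270
11 5 2.765 4.795

(exact arithmetic carried between steps; '≈' marks a value shown rounded to 6 d.p. or computed from one; I and e_prev carry over from the previous line; the table rounds u and y to 3 d.p., halves away from zero)
n=0: y=0, sp=-2, e=sp−y=-2; I=-2, D=e−e_prev=-2; u=0·(-2)+1/2·(-2)+1/4·(-2)=-1.5; next y=2/5·0+1·(-1.5)=-1.5
n=1: y=-1.5, sp=-2, e=sp−y=-0.5; I=-2.5, D=e−e_prev=1.5; u=0·(-0.5)+1/2·(-2.5)+1/4·1.5=-0.875; next y=2/5·(-1.5)+1·(-0.875)=-1.475
n=2: y=-1.475, sp=-2, e=sp−y=-0.525; I=-3.025, D=e−e_prev=-0.025; u=0·(-0.525)+1/2·(-3.025)+1/4·(-0.025)=-1.51875; next y=2/5·(-1.475)+1·(-1.51875)=-2.10875
n=3: y=-2.10875, sp=4, e=sp−y=6.10875; I=3.08375, D=e−e_prev=6.63375; u=0·6.10875+1/2·3.08375+1/4·6.63375≈3.200313; next y=2/5·(-2.10875)+1·3.200313≈2.356813
n=4: y≈2.356813, sp=4, e=sp−y≈1.643188; I≈4.726938, D=e−e_prev≈-4.465563; u=0·1.643188+1/2·4.726938+1/4·(-4.465563)≈1.247078; next y=2/5·2.356813+1·1.247078≈2.189803
n=5: y≈2.189803, sp=4, e=sp−y≈1.810197; I≈6.537134, D=e−e_prev≈0.167009; u=0·1.810197+1/2·6.537134+1/4·0.167009≈3.310320; next y=2/5·2.189803+1·3.310320≈4.186241
n=6: y≈4.186241, sp=4, e=sp−y≈-0.186241; I≈6.350894, D=e−e_prev≈-1.996438; u=0·(-0.186241)+1/2·6.350894+1/4·(-1.996438)≈2.676337; next y=2/5·4.186241+1·2.676337≈4.350834
n=7: y≈4.350834, sp=4, e=sp−y≈-0.350834; I≈6.000060, D=e−e_prev≈-0.164593; u=0·(-0.350834)+1/2·6.000060+1/4·(-0.164593)≈2.958882; next y=2/5·4.350834+1·2.958882≈4.699215
n=8: y≈4.699215, sp=4, e=sp−y≈-0.699215; I≈5.300845, D=e−e_prev≈-0.348382; u=0·(-0.699215)+1/2·5.300845+1/4·(-0.348382)≈2.563327; next y=2/5·4.699215+1·2.563327≈4.443013
n=9: y≈4.443013, sp=4, e=sp−y≈-0.443013; I≈4.857832, D=e−e_prev≈0.256202; u=0·(-0.443013)+1/2·4.857832+1/4·0.256202≈2.492966; next y=2/5·4.443013+1·2.492966≈4.270172
n=10: y≈4.270172, sp=5, e=sp−y≈0.729828; I≈5.587660, D=e−e_prev≈1.172841; u=0·0.729828+1/2·5.587660+1/4·1.172841≈3.087040; next y=2/5·4.270172+1·3.087040≈4.795109
n=11: y≈4.795109, sp=5, e=sp−y≈0.204891; I≈5.792551, D=e−e_prev≈-0.524937; u=0·0.204891+1/2·5.792551+1/4·(-0.524937)≈2.765041; next y=2/5·4.795109+1·2.765041≈4.683085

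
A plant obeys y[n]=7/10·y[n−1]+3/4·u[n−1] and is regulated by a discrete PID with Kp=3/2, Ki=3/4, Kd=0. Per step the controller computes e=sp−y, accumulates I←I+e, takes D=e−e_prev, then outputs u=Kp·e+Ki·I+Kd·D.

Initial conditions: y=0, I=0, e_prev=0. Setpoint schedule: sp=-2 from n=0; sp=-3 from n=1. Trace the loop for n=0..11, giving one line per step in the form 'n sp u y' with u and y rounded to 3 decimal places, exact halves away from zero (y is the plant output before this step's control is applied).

(exact arithmetic carried between steps; '≈' marks a value shown rounded to 6 d.p. or computed from one; I and e_prev carry over from the previous line; the table rounds u and y to 3 d.p., halves away from zero)
n=0: y=0, sp=-2, e=sp−y=-2; I=-2, D=e−e_prev=-2; u=3/2·(-2)+3/4·(-2)+0·(-2)=-4.5; next y=7/10·0+3/4·(-4.5)=-3.375
n=1: y=-3.375, sp=-3, e=sp−y=0.375; I=-1.625, D=e−e_prev=2.375; u=3/2·0.375+3/4·(-1.625)+0·2.375=-0.65625; next y=7/10·(-3.375)+3/4·(-0.65625)≈-2.854688
n=2: y≈-2.854688, sp=-3, e=sp−y≈-0.145313; I≈-1.770313, D=e−e_prev≈-0.520313; u=3/2·(-0.145313)+3/4·(-1.770313)+0·(-0.520313)≈-1.545703; next y=7/10·(-2.854688)+3/4·(-1.545703)≈-3.157559
n=3: y≈-3.157559, sp=-3, e=sp−y≈0.157559; I≈-1.612754, D=e−e_prev≈0.302871; u=3/2·0.157559+3/4·(-1.612754)+0·0.302871≈-0.973228; next y=7/10·(-3.157559)+3/4·(-0.973228)≈-2.940212
n=4: y≈-2.940212, sp=-3, e=sp−y≈-0.059788; I≈-1.672542, D=e−e_prev≈-0.217347; u=3/2·(-0.059788)+3/4·(-1.672542)+0·(-0.217347)≈-1.344089; next y=7/10·(-2.940212)+3/4·(-1.344089)≈-3.066215
n=5: y≈-3.066215, sp=-3, e=sp−y≈0.066215; I≈-1.606327, D=e−e_prev≈0.126003; u=3/2·0.066215+3/4·(-1.606327)+0·0.126003≈-1.105423; next y=7/10·(-3.066215)+3/4·(-1.105423)≈-2.975418
n=6: y≈-2.975418, sp=-3, e=sp−y≈-0.024582; I≈-1.630910, D=e−e_prev≈-0.090797; u=3/2·(-0.024582)+3/4·(-1.630910)+0·(-0.090797)≈-1.260056; next y=7/10·(-2.975418)+3/4·(-1.260056)≈-3.027834
n=7: y≈-3.027834, sp=-3, e=sp−y≈0.027834; I≈-1.603075, D=e−e_prev≈0.052416; u=3/2·0.027834+3/4·(-1.603075)+0·0.052416≈-1.160555; next y=7/10·(-3.027834)+3/4·(-1.160555)≈-2.989900
n=8: y≈-2.989900, sp=-3, e=sp−y≈-0.010100; I≈-1.613175, D=e−e_prev≈-0.037934; u=3/2·(-0.010100)+3/4·(-1.613175)+0·(-0.037934)≈-1.225031; next y=7/10·(-2.989900)+3/4·(-1.225031)≈-3.011703
n=9: y≈-3.011703, sp=-3, e=sp−y≈0.011703; I≈-1.601472, D=e−e_prev≈0.021803; u=3/2·0.011703+3/4·(-1.601472)+0·0.021803≈-1.183549; next y=7/10·(-3.011703)+3/4·(-1.183549)≈-2.995854
n=10: y≈-2.995854, sp=-3, e=sp−y≈-0.004146; I≈-1.605618, D=e−e_prev≈-0.015849; u=3/2·(-0.004146)+3/4·(-1.605618)+0·(-0.015849)≈-1.210432; next y=7/10·(-2.995854)+3/4·(-1.210432)≈-3.004922
n=11: y≈-3.004922, sp=-3, e=sp−y≈0.004922; I≈-1.600696, D=e−e_prev≈0.009068; u=3/2·0.004922+3/4·(-1.600696)+0·0.009068≈-1.193139; next y=7/10·(-3.004922)+3/4·(-1.193139)≈-2.998299

0 -2 -4.500 0.000
1 -3 -0.656 -3.375
2 -3 -1.546 -2.855
3 -3 -0.973 -3.158
4 -3 -1.344 -2.940
5 -3 -1.105 -3.066
6 -3 -1.260 -2.975
7 -3 -1.161 -3.028
8 -3 -1.225 -2.990
9 -3 -1.184 -3.012
10 -3 -1.210 -2.996
11 -3 -1.193 -3.005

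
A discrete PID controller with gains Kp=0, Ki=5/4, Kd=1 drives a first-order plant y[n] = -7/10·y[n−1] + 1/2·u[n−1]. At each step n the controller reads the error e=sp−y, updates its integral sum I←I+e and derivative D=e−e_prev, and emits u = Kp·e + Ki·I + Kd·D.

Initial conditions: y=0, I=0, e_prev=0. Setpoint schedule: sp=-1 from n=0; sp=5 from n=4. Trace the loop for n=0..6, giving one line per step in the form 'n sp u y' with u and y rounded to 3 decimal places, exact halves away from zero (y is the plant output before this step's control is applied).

0 -1 -2.250 0.000
1 -1 0.031 -1.125
2 -1 -5.276 0.803
3 -1 3.406 -3.200
4 5 -0.419 3.943
5 5 17.598 -2.970
6 5 -10.509 10.878

(exact arithmetic carried between steps; '≈' marks a value shown rounded to 6 d.p. or computed from one; I and e_prev carry over from the previous line; the table rounds u and y to 3 d.p., halves away from zero)
n=0: y=0, sp=-1, e=sp−y=-1; I=-1, D=e−e_prev=-1; u=0·(-1)+5/4·(-1)+1·(-1)=-2.25; next y=-7/10·0+1/2·(-2.25)=-1.125
n=1: y=-1.125, sp=-1, e=sp−y=0.125; I=-0.875, D=e−e_prev=1.125; u=0·0.125+5/4·(-0.875)+1·1.125=0.03125; next y=-7/10·(-1.125)+1/2·0.03125=0.803125
n=2: y=0.803125, sp=-1, e=sp−y=-1.803125; I=-2.678125, D=e−e_prev=-1.928125; u=0·(-1.803125)+5/4·(-2.678125)+1·(-1.928125)≈-5.275781; next y=-7/10·0.803125+1/2·(-5.275781)≈-3.200078
n=3: y≈-3.200078, sp=-1, e=sp−y≈2.200078; I≈-0.478047, D=e−e_prev≈4.003203; u=0·2.200078+5/4·(-0.478047)+1·4.003203≈3.405645; next y=-7/10·(-3.200078)+1/2·3.405645≈3.942877
n=4: y≈3.942877, sp=5, e=sp−y≈1.057123; I≈0.579076, D=e−e_prev≈-1.142955; u=0·1.057123+5/4·0.579076+1·(-1.142955)≈-0.419110; next y=-7/10·3.942877+1/2·(-0.419110)≈-2.969569
n=5: y≈-2.969569, sp=5, e=sp−y≈7.969569; I≈8.548645, D=e−e_prev≈6.912446; u=0·7.969569+5/4·8.548645+1·6.912446≈17.598252; next y=-7/10·(-2.969569)+1/2·17.598252≈10.877824
n=6: y≈10.877824, sp=5, e=sp−y≈-5.877824; I≈2.670821, D=e−e_prev≈-13.847393; u=0·(-5.877824)+5/4·2.670821+1·(-13.847393)≈-10.508867; next y=-7/10·10.877824+1/2·(-10.508867)≈-12.868910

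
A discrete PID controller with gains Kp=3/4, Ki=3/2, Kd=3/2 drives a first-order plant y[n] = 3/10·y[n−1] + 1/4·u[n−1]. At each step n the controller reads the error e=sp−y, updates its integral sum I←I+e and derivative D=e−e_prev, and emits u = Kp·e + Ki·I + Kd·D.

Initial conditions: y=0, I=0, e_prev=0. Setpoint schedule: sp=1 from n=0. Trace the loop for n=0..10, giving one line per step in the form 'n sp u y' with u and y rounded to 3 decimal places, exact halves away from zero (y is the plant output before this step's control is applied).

(exact arithmetic carried between steps; '≈' marks a value shown rounded to 6 d.p. or computed from one; I and e_prev carry over from the previous line; the table rounds u and y to 3 d.p., halves away from zero)
n=0: y=0, sp=1, e=sp−y=1; I=1, D=e−e_prev=1; u=3/4·1+3/2·1+3/2·1=3.75; next y=3/10·0+1/4·3.75=0.9375
n=1: y=0.9375, sp=1, e=sp−y=0.0625; I=1.0625, D=e−e_prev=-0.9375; u=3/4·0.0625+3/2·1.0625+3/2·(-0.9375)=0.234375; next y=3/10·0.9375+1/4·0.234375≈0.339844
n=2: y≈0.339844, sp=1, e=sp−y≈0.660156; I≈1.722656, D=e−e_prev≈0.597656; u=3/4·0.660156+3/2·1.722656+3/2·0.597656≈3.975586; next y=3/10·0.339844+1/4·3.975586≈1.095850
n=3: y≈1.095850, sp=1, e=sp−y≈-0.095850; I≈1.626807, D=e−e_prev≈-0.756006; u=3/4·(-0.095850)+3/2·1.626807+3/2·(-0.756006)≈1.234314; next y=3/10·1.095850+1/4·1.234314≈0.637333
n=4: y≈0.637333, sp=1, e=sp−y≈0.362667; I≈1.989473, D=e−e_prev≈0.458516; u=3/4·0.362667+3/2·1.989473+3/2·0.458516≈3.943984; next y=3/10·0.637333+1/4·3.943984≈1.177196
n=5: y≈1.177196, sp=1, e=sp−y≈-0.177196; I≈1.812277, D=e−e_prev≈-0.539863; u=3/4·(-0.177196)+3/2·1.812277+3/2·(-0.539863)≈1.775725; next y=3/10·1.177196+1/4·1.775725≈0.797090
n=6: y≈0.797090, sp=1, e=sp−y≈0.202910; I≈2.015187, D=e−e_prev≈0.380106; u=3/4·0.202910+3/2·2.015187+3/2·0.380106≈3.745122; next y=3/10·0.797090+1/4·3.745122≈1.175408
n=7: y≈1.175408, sp=1, e=sp−y≈-0.175408; I≈1.839780, D=e−e_prev≈-0.378318; u=3/4·(-0.175408)+3/2·1.839780+3/2·(-0.378318)≈2.060637; next y=3/10·1.175408+1/4·2.060637≈0.867782
n=8: y≈0.867782, sp=1, e=sp−y≈0.132218; I≈1.971998, D=e−e_prev≈0.307626; u=3/4·0.132218+3/2·1.971998+3/2·0.307626≈3.518600; next y=3/10·0.867782+1/4·3.518600≈1.139984
n=9: y≈1.139984, sp=1, e=sp−y≈-0.139984; I≈1.832014, D=e−e_prev≈-0.272203; u=3/4·(-0.139984)+3/2·1.832014+3/2·(-0.272203)≈2.234728; next y=3/10·1.139984+1/4·2.234728≈0.900677
n=10: y≈0.900677, sp=1, e=sp−y≈0.099323; I≈1.931336, D=e−e_prev≈0.239307; u=3/4·0.099323+3/2·1.931336+3/2·0.239307≈3.330457; next y=3/10·0.900677+1/4·3.330457≈1.102817

0 1 3.750 0.000
1 1 0.234 0.938
2 1 3.976 0.340
3 1 1.234 1.096
4 1 3.944 0.637
5 1 1.776 1.177
6 1 3.745 0.797
7 1 2.061 1.175
8 1 3.519 0.868
9 1 2.235 1.140
10 1 3.330 0.901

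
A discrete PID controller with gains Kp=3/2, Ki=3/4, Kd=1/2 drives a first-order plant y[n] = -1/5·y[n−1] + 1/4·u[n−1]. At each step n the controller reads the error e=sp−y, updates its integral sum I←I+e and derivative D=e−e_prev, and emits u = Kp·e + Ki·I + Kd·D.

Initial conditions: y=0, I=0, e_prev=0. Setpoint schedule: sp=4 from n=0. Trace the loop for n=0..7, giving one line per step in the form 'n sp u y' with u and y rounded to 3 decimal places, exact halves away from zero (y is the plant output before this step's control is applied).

(exact arithmetic carried between steps; '≈' marks a value shown rounded to 6 d.p. or computed from one; I and e_prev carry over from the previous line; the table rounds u and y to 3 d.p., halves away from zero)
n=0: y=0, sp=4, e=sp−y=4; I=4, D=e−e_prev=4; u=3/2·4+3/4·4+1/2·4=11; next y=-1/5·0+1/4·11=2.75
n=1: y=2.75, sp=4, e=sp−y=1.25; I=5.25, D=e−e_prev=-2.75; u=3/2·1.25+3/4·5.25+1/2·(-2.75)=4.4375; next y=-1/5·2.75+1/4·4.4375=0.559375
n=2: y=0.559375, sp=4, e=sp−y=3.440625; I=8.690625, D=e−e_prev=2.190625; u=3/2·3.440625+3/4·8.690625+1/2·2.190625≈12.774219; next y=-1/5·0.559375+1/4·12.774219≈3.081680
n=3: y≈3.081680, sp=4, e=sp−y≈0.918320; I≈9.608945, D=e−e_prev≈-2.522305; u=3/2·0.918320+3/4·9.608945+1/2·(-2.522305)≈7.323037; next y=-1/5·3.081680+1/4·7.323037≈1.214423
n=4: y≈1.214423, sp=4, e=sp−y≈2.785577; I≈12.394522, D=e−e_prev≈1.867256; u=3/2·2.785577+3/4·12.394522+1/2·1.867256≈14.407885; next y=-1/5·1.214423+1/4·14.407885≈3.359086
n=5: y≈3.359086, sp=4, e=sp−y≈0.640914; I≈13.035435, D=e−e_prev≈-2.144663; u=3/2·0.640914+3/4·13.035435+1/2·(-2.144663)≈9.665615; next y=-1/5·3.359086+1/4·9.665615≈1.744587
n=6: y≈1.744587, sp=4, e=sp−y≈2.255413; I≈15.290849, D=e−e_prev≈1.614500; u=3/2·2.255413+3/4·15.290849+1/2·1.614500≈15.658507; next y=-1/5·1.744587+1/4·15.658507≈3.565709
n=7: y≈3.565709, sp=4, e=sp−y≈0.434291; I≈15.725140, D=e−e_prev≈-1.821123; u=3/2·0.434291+3/4·15.725140+1/2·(-1.821123)≈11.534729; next y=-1/5·3.565709+1/4·11.534729≈2.170540

0 4 11.000 0.000
1 4 4.438 2.750
2 4 12.774 0.559
3 4 7.323 3.082
4 4 14.408 1.214
5 4 9.666 3.359
6 4 15.659 1.745
7 4 11.535 3.566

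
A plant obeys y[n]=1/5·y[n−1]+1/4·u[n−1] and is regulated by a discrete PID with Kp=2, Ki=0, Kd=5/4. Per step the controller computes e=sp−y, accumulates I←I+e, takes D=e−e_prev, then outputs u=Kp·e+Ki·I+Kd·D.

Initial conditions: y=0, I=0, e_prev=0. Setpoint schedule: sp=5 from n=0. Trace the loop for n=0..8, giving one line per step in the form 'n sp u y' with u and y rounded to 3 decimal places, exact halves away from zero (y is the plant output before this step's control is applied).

0 5 16.250 0.000
1 5 -3.203 4.063
2 5 15.040 0.012
3 5 -2.213 3.762
4 5 14.055 0.199
5 5 -1.301 3.554
6 5 13.189 0.386
7 5 -0.485 3.374
8 5 12.418 0.554

(exact arithmetic carried between steps; '≈' marks a value shown rounded to 6 d.p. or computed from one; I and e_prev carry over from the previous line; the table rounds u and y to 3 d.p., halves away from zero)
n=0: y=0, sp=5, e=sp−y=5; I=5, D=e−e_prev=5; u=2·5+0·5+5/4·5=16.25; next y=1/5·0+1/4·16.25=4.0625
n=1: y=4.0625, sp=5, e=sp−y=0.9375; I=5.9375, D=e−e_prev=-4.0625; u=2·0.9375+0·5.9375+5/4·(-4.0625)=-3.203125; next y=1/5·4.0625+1/4·(-3.203125)≈0.011719
n=2: y≈0.011719, sp=5, e=sp−y≈4.988281; I≈10.925781, D=e−e_prev≈4.050781; u=2·4.988281+0·10.925781+5/4·4.050781≈15.040039; next y=1/5·0.011719+1/4·15.040039≈3.762354
n=3: y≈3.762354, sp=5, e=sp−y≈1.237646; I≈12.163428, D=e−e_prev≈-3.750635; u=2·1.237646+0·12.163428+5/4·(-3.750635)≈-2.213000; next y=1/5·3.762354+1/4·(-2.213000)≈0.199221
n=4: y≈0.199221, sp=5, e=sp−y≈4.800779; I≈16.964207, D=e−e_prev≈3.563133; u=2·4.800779+0·16.964207+5/4·3.563133≈14.055475; next y=1/5·0.199221+1/4·14.055475≈3.553713
n=5: y≈3.553713, sp=5, e=sp−y≈1.446287; I≈18.410494, D=e−e_prev≈-3.354492; u=2·1.446287+0·18.410494+5/4·(-3.354492)≈-1.300541; next y=1/5·3.553713+1/4·(-1.300541)≈0.385607
n=6: y≈0.385607, sp=5, e=sp−y≈4.614393; I≈23.024887, D=e−e_prev≈3.168106; u=2·4.614393+0·23.024887+5/4·3.168106≈13.188917; next y=1/5·0.385607+1/4·13.188917≈3.374351
n=7: y≈3.374351, sp=5, e=sp−y≈1.625649; I≈24.650536, D=e−e_prev≈-2.988743; u=2·1.625649+0·24.650536+5/4·(-2.988743)≈-0.484631; next y=1/5·3.374351+1/4·(-0.484631)≈0.553712
n=8: y≈0.553712, sp=5, e=sp−y≈4.446288; I≈29.096824, D=e−e_prev≈2.820638; u=2·4.446288+0·29.096824+5/4·2.820638≈12.418373; next y=1/5·0.553712+1/4·12.418373≈3.215336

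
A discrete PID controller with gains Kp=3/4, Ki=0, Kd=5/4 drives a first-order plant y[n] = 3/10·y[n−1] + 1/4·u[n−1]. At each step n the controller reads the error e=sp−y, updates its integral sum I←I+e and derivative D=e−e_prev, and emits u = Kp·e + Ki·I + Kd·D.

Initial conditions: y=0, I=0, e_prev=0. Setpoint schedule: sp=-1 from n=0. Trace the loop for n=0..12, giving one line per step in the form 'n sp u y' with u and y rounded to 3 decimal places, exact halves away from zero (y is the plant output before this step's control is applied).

0 -1 -2.000 0.000
1 -1 0.250 -0.500
2 -1 -1.200 -0.088
3 -1 -0.207 -0.326
4 -1 -0.859 -0.150
5 -1 -0.418 -0.260
6 -1 -0.710 -0.182
7 -1 -0.514 -0.232
8 -1 -0.644 -0.198
9 -1 -0.557 -0.220
10 -1 -0.615 -0.205
11 -1 -0.576 -0.215
12 -1 -0.602 -0.209

(exact arithmetic carried between steps; '≈' marks a value shown rounded to 6 d.p. or computed from one; I and e_prev carry over from the previous line; the table rounds u and y to 3 d.p., halves away from zero)
n=0: y=0, sp=-1, e=sp−y=-1; I=-1, D=e−e_prev=-1; u=3/4·(-1)+0·(-1)+5/4·(-1)=-2; next y=3/10·0+1/4·(-2)=-0.5
n=1: y=-0.5, sp=-1, e=sp−y=-0.5; I=-1.5, D=e−e_prev=0.5; u=3/4·(-0.5)+0·(-1.5)+5/4·0.5=0.25; next y=3/10·(-0.5)+1/4·0.25=-0.0875
n=2: y=-0.0875, sp=-1, e=sp−y=-0.9125; I=-2.4125, D=e−e_prev=-0.4125; u=3/4·(-0.9125)+0·(-2.4125)+5/4·(-0.4125)=-1.2; next y=3/10·(-0.0875)+1/4·(-1.2)=-0.32625
n=3: y=-0.32625, sp=-1, e=sp−y=-0.67375; I=-3.08625, D=e−e_prev=0.23875; u=3/4·(-0.67375)+0·(-3.08625)+5/4·0.23875=-0.206875; next y=3/10·(-0.32625)+1/4·(-0.206875)≈-0.149594
n=4: y≈-0.149594, sp=-1, e=sp−y≈-0.850406; I≈-3.936656, D=e−e_prev≈-0.176656; u=3/4·(-0.850406)+0·(-3.936656)+5/4·(-0.176656)≈-0.858625; next y=3/10·(-0.149594)+1/4·(-0.858625)≈-0.259534
n=5: y≈-0.259534, sp=-1, e=sp−y≈-0.740466; I≈-4.677122, D=e−e_prev≈0.109941; u=3/4·(-0.740466)+0·(-4.677122)+5/4·0.109941≈-0.417923; next y=3/10·(-0.259534)+1/4·(-0.417923)≈-0.182341
n=6: y≈-0.182341, sp=-1, e=sp−y≈-0.817659; I≈-5.494781, D=e−e_prev≈-0.077193; u=3/4·(-0.817659)+0·(-5.494781)+5/4·(-0.077193)≈-0.709736; next y=3/10·(-0.182341)+1/4·(-0.709736)≈-0.232136
n=7: y≈-0.232136, sp=-1, e=sp−y≈-0.767864; I≈-6.262644, D=e−e_prev≈0.049795; u=3/4·(-0.767864)+0·(-6.262644)+5/4·0.049795≈-0.513654; next y=3/10·(-0.232136)+1/4·(-0.513654)≈-0.198054
n=8: y≈-0.198054, sp=-1, e=sp−y≈-0.801946; I≈-7.064590, D=e−e_prev≈-0.034082; u=3/4·(-0.801946)+0·(-7.064590)+5/4·(-0.034082)≈-0.644062; next y=3/10·(-0.198054)+1/4·(-0.644062)≈-0.220432
n=9: y≈-0.220432, sp=-1, e=sp−y≈-0.779568; I≈-7.844158, D=e−e_prev≈0.022377; u=3/4·(-0.779568)+0·(-7.844158)+5/4·0.022377≈-0.556705; next y=3/10·(-0.220432)+1/4·(-0.556705)≈-0.205306
n=10: y≈-0.205306, sp=-1, e=sp−y≈-0.794694; I≈-8.638853, D=e−e_prev≈-0.015126; u=3/4·(-0.794694)+0·(-8.638853)+5/4·(-0.015126)≈-0.614928; next y=3/10·(-0.205306)+1/4·(-0.614928)≈-0.215324
n=11: y≈-0.215324, sp=-1, e=sp−y≈-0.784676; I≈-9.423529, D=e−e_prev≈0.010018; u=3/4·(-0.784676)+0·(-9.423529)+5/4·0.010018≈-0.575985; next y=3/10·(-0.215324)+1/4·(-0.575985)≈-0.208593
n=12: y≈-0.208593, sp=-1, e=sp−y≈-0.791407; I≈-10.214936, D=e−e_prev≈-0.006731; u=3/4·(-0.791407)+0·(-10.214936)+5/4·(-0.006731)≈-0.601968; next y=3/10·(-0.208593)+1/4·(-0.601968)≈-0.213070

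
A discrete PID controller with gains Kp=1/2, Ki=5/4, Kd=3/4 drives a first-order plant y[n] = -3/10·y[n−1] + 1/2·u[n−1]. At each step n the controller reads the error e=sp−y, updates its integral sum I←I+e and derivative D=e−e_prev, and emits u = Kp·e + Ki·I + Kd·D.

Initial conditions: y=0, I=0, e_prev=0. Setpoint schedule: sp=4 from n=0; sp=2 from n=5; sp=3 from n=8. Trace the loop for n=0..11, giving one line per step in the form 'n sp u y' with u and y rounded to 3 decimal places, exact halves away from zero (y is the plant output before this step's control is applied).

(exact arithmetic carried between steps; '≈' marks a value shown rounded to 6 d.p. or computed from one; I and e_prev carry over from the previous line; the table rounds u and y to 3 d.p., halves away from zero)
n=0: y=0, sp=4, e=sp−y=4; I=4, D=e−e_prev=4; u=1/2·4+5/4·4+3/4·4=10; next y=-3/10·0+1/2·10=5
n=1: y=5, sp=4, e=sp−y=-1; I=3, D=e−e_prev=-5; u=1/2·(-1)+5/4·3+3/4·(-5)=-0.5; next y=-3/10·5+1/2·(-0.5)=-1.75
n=2: y=-1.75, sp=4, e=sp−y=5.75; I=8.75, D=e−e_prev=6.75; u=1/2·5.75+5/4·8.75+3/4·6.75=18.875; next y=-3/10·(-1.75)+1/2·18.875=9.9625
n=3: y=9.9625, sp=4, e=sp−y=-5.9625; I=2.7875, D=e−e_prev=-11.7125; u=1/2·(-5.9625)+5/4·2.7875+3/4·(-11.7125)=-8.28125; next y=-3/10·9.9625+1/2·(-8.28125)=-7.129375
n=4: y=-7.129375, sp=4, e=sp−y=11.129375; I=13.916875, D=e−e_prev=17.091875; u=1/2·11.129375+5/4·13.916875+3/4·17.091875≈35.779688; next y=-3/10·(-7.129375)+1/2·35.779688≈20.028656
n=5: y≈20.028656, sp=2, e=sp−y≈-18.028656; I≈-4.111781, D=e−e_prev≈-29.158031; u=1/2·(-18.028656)+5/4·(-4.111781)+3/4·(-29.158031)≈-36.022578; next y=-3/10·20.028656+1/2·(-36.022578)≈-24.019886
n=6: y≈-24.019886, sp=2, e=sp−y≈26.019886; I≈21.908105, D=e−e_prev≈44.048542; u=1/2·26.019886+5/4·21.908105+3/4·44.048542≈73.431480; next y=-3/10·(-24.019886)+1/2·73.431480≈43.921706
n=7: y≈43.921706, sp=2, e=sp−y≈-41.921706; I≈-20.013601, D=e−e_prev≈-67.941592; u=1/2·(-41.921706)+5/4·(-20.013601)+3/4·(-67.941592)≈-96.934049; next y=-3/10·43.921706+1/2·(-96.934049)≈-61.643536
n=8: y≈-61.643536, sp=3, e=sp−y≈64.643536; I≈44.629935, D=e−e_prev≈106.565242; u=1/2·64.643536+5/4·44.629935+3/4·106.565242≈168.033118; next y=-3/10·(-61.643536)+1/2·168.033118≈102.509620
n=9: y≈102.509620, sp=3, e=sp−y≈-99.509620; I≈-54.879685, D=e−e_prev≈-164.153156; u=1/2·(-99.509620)+5/4·(-54.879685)+3/4·(-164.153156)≈-241.469283; next y=-3/10·102.509620+1/2·(-241.469283)≈-151.487528
n=10: y≈-151.487528, sp=3, e=sp−y≈154.487528; I≈99.607843, D=e−e_prev≈253.997148; u=1/2·154.487528+5/4·99.607843+3/4·253.997148≈392.251428; next y=-3/10·(-151.487528)+1/2·392.251428≈241.571972
n=11: y≈241.571972, sp=3, e=sp−y≈-238.571972; I≈-138.964130, D=e−e_prev≈-393.059500; u=1/2·(-238.571972)+5/4·(-138.964130)+3/4·(-393.059500)≈-587.785773; next y=-3/10·241.571972+1/2·(-587.785773)≈-366.364478

0 4 10.000 0.000
1 4 -0.500 5.000
2 4 18.875 -1.750
3 4 -8.281 9.963
4 4 35.780 -7.129
5 2 -36.023 20.029
6 2 73.431 -24.020
7 2 -96.934 43.922
8 3 168.033 -61.644
9 3 -241.469 102.510
10 3 392.251 -151.488
11 3 -587.786 241.572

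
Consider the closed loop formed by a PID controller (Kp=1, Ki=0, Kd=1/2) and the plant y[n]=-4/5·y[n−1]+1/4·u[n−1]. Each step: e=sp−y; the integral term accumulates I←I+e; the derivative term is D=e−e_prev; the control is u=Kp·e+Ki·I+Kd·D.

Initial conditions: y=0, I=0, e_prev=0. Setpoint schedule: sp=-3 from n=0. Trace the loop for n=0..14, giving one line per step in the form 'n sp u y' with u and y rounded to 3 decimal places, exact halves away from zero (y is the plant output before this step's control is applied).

(exact arithmetic carried between steps; '≈' marks a value shown rounded to 6 d.p. or computed from one; I and e_prev carry over from the previous line; the table rounds u and y to 3 d.p., halves away from zero)
n=0: y=0, sp=-3, e=sp−y=-3; I=-3, D=e−e_prev=-3; u=1·(-3)+0·(-3)+1/2·(-3)=-4.5; next y=-4/5·0+1/4·(-4.5)=-1.125
n=1: y=-1.125, sp=-3, e=sp−y=-1.875; I=-4.875, D=e−e_prev=1.125; u=1·(-1.875)+0·(-4.875)+1/2·1.125=-1.3125; next y=-4/5·(-1.125)+1/4·(-1.3125)=0.571875
n=2: y=0.571875, sp=-3, e=sp−y=-3.571875; I=-8.446875, D=e−e_prev=-1.696875; u=1·(-3.571875)+0·(-8.446875)+1/2·(-1.696875)≈-4.420313; next y=-4/5·0.571875+1/4·(-4.420313)≈-1.562578
n=3: y≈-1.562578, sp=-3, e=sp−y≈-1.437422; I≈-9.884297, D=e−e_prev≈2.134453; u=1·(-1.437422)+0·(-9.884297)+1/2·2.134453≈-0.370195; next y=-4/5·(-1.562578)+1/4·(-0.370195)≈1.157514
n=4: y≈1.157514, sp=-3, e=sp−y≈-4.157514; I≈-14.041811, D=e−e_prev≈-2.720092; u=1·(-4.157514)+0·(-14.041811)+1/2·(-2.720092)≈-5.517560; next y=-4/5·1.157514+1/4·(-5.517560)≈-2.305401
n=5: y≈-2.305401, sp=-3, e=sp−y≈-0.694599; I≈-14.736410, D=e−e_prev≈3.462915; u=1·(-0.694599)+0·(-14.736410)+1/2·3.462915≈1.036858; next y=-4/5·(-2.305401)+1/4·1.036858≈2.103535
n=6: y≈2.103535, sp=-3, e=sp−y≈-5.103535; I≈-19.839945, D=e−e_prev≈-4.408936; u=1·(-5.103535)+0·(-19.839945)+1/2·(-4.408936)≈-7.308003; next y=-4/5·2.103535+1/4·(-7.308003)≈-3.509829
n=7: y≈-3.509829, sp=-3, e=sp−y≈0.509829; I≈-19.330116, D=e−e_prev≈5.613364; u=1·0.509829+0·(-19.330116)+1/2·5.613364≈3.316511; next y=-4/5·(-3.509829)+1/4·3.316511≈3.636991
n=8: y≈3.636991, sp=-3, e=sp−y≈-6.636991; I≈-25.967107, D=e−e_prev≈-7.146820; u=1·(-6.636991)+0·(-25.967107)+1/2·(-7.146820)≈-10.210401; next y=-4/5·3.636991+1/4·(-10.210401)≈-5.462193
n=9: y≈-5.462193, sp=-3, e=sp−y≈2.462193; I≈-23.504914, D=e−e_prev≈9.099184; u=1·2.462193+0·(-23.504914)+1/2·9.099184≈7.011785; next y=-4/5·(-5.462193)+1/4·7.011785≈6.122701
n=10: y≈6.122701, sp=-3, e=sp−y≈-9.122701; I≈-32.627614, D=e−e_prev≈-11.584893; u=1·(-9.122701)+0·(-32.627614)+1/2·(-11.584893)≈-14.915147; next y=-4/5·6.122701+1/4·(-14.915147)≈-8.626947
n=11: y≈-8.626947, sp=-3, e=sp−y≈5.626947; I≈-27.000667, D=e−e_prev≈14.749648; u=1·5.626947+0·(-27.000667)+1/2·14.749648≈13.001771; next y=-4/5·(-8.626947)+1/4·13.001771≈10.152001
n=12: y≈10.152001, sp=-3, e=sp−y≈-13.152001; I≈-40.152668, D=e−e_prev≈-18.778948; u=1·(-13.152001)+0·(-40.152668)+1/2·(-18.778948)≈-22.541475; next y=-4/5·10.152001+1/4·(-22.541475)≈-13.756969
n=13: y≈-13.756969, sp=-3, e=sp−y≈10.756969; I≈-29.395699, D=e−e_prev≈23.908970; u=1·10.756969+0·(-29.395699)+1/2·23.908970≈22.711454; next y=-4/5·(-13.756969)+1/4·22.711454≈16.683439
n=14: y≈16.683439, sp=-3, e=sp−y≈-19.683439; I≈-49.079138, D=e−e_prev≈-30.440408; u=1·(-19.683439)+0·(-49.079138)+1/2·(-30.440408)≈-34.903643; next y=-4/5·16.683439+1/4·(-34.903643)≈-22.072662

0 -3 -4.500 0.000
1 -3 -1.313 -1.125
2 -3 -4.420 0.572
3 -3 -0.370 -1.563
4 -3 -5.518 1.158
5 -3 1.037 -2.305
6 -3 -7.308 2.104
7 -3 3.317 -3.510
8 -3 -10.210 3.637
9 -3 7.012 -5.462
10 -3 -14.915 6.123
11 -3 13.002 -8.627
12 -3 -22.541 10.152
13 -3 22.711 -13.757
14 -3 -34.904 16.683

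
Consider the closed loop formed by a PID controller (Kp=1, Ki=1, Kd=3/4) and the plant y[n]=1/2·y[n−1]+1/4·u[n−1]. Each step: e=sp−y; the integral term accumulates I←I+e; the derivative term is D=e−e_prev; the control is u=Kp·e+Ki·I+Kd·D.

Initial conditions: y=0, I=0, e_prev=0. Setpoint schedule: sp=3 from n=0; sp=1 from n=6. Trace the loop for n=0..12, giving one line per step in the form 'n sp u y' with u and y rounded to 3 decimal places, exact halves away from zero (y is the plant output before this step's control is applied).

(exact arithmetic carried between steps; '≈' marks a value shown rounded to 6 d.p. or computed from one; I and e_prev carry over from the previous line; the table rounds u and y to 3 d.p., halves away from zero)
n=0: y=0, sp=3, e=sp−y=3; I=3, D=e−e_prev=3; u=1·3+1·3+3/4·3=8.25; next y=1/2·0+1/4·8.25=2.0625
n=1: y=2.0625, sp=3, e=sp−y=0.9375; I=3.9375, D=e−e_prev=-2.0625; u=1·0.9375+1·3.9375+3/4·(-2.0625)=3.328125; next y=1/2·2.0625+1/4·3.328125≈1.863281
n=2: y≈1.863281, sp=3, e=sp−y≈1.136719; I≈5.074219, D=e−e_prev≈0.199219; u=1·1.136719+1·5.074219+3/4·0.199219≈6.360352; next y=1/2·1.863281+1/4·6.360352≈2.521729
n=3: y≈2.521729, sp=3, e=sp−y≈0.478271; I≈5.552490, D=e−e_prev≈-0.658447; u=1·0.478271+1·5.552490+3/4·(-0.658447)≈5.536926; next y=1/2·2.521729+1/4·5.536926≈2.645096
n=4: y≈2.645096, sp=3, e=sp−y≈0.354904; I≈5.907394, D=e−e_prev≈-0.123367; u=1·0.354904+1·5.907394+3/4·(-0.123367)≈6.169773; next y=1/2·2.645096+1/4·6.169773≈2.864991
n=5: y≈2.864991, sp=3, e=sp−y≈0.135009; I≈6.042403, D=e−e_prev≈-0.219895; u=1·0.135009+1·6.042403+3/4·(-0.219895)≈6.012491; next y=1/2·2.864991+1/4·6.012491≈2.935618
n=6: y≈2.935618, sp=1, e=sp−y≈-1.935618; I≈4.106785, D=e−e_prev≈-2.070627; u=1·(-1.935618)+1·4.106785+3/4·(-2.070627)≈0.618197; next y=1/2·2.935618+1/4·0.618197≈1.622358
n=7: y≈1.622358, sp=1, e=sp−y≈-0.622358; I≈3.484427, D=e−e_prev≈1.313260; u=1·(-0.622358)+1·3.484427+3/4·1.313260≈3.847014; next y=1/2·1.622358+1/4·3.847014≈1.772932
n=8: y≈1.772932, sp=1, e=sp−y≈-0.772932; I≈2.711494, D=e−e_prev≈-0.150574; u=1·(-0.772932)+1·2.711494+3/4·(-0.150574)≈1.825631; next y=1/2·1.772932+1/4·1.825631≈1.342874
n=9: y≈1.342874, sp=1, e=sp−y≈-0.342874; I≈2.368620, D=e−e_prev≈0.430058; u=1·(-0.342874)+1·2.368620+3/4·0.430058≈2.348290; next y=1/2·1.342874+1/4·2.348290≈1.258510
n=10: y≈1.258510, sp=1, e=sp−y≈-0.258510; I≈2.110111, D=e−e_prev≈0.084364; u=1·(-0.258510)+1·2.110111+3/4·0.084364≈1.914875; next y=1/2·1.258510+1/4·1.914875≈1.107973
n=11: y≈1.107973, sp=1, e=sp−y≈-0.107973; I≈2.002137, D=e−e_prev≈0.150536; u=1·(-0.107973)+1·2.002137+3/4·0.150536≈2.007066; next y=1/2·1.107973+1/4·2.007066≈1.055753
n=12: y≈1.055753, sp=1, e=sp−y≈-0.055753; I≈1.946384, D=e−e_prev≈0.052220; u=1·(-0.055753)+1·1.946384+3/4·0.052220≈1.929796; next y=1/2·1.055753+1/4·1.929796≈1.010326

0 3 8.250 0.000
1 3 3.328 2.063
2 3 6.360 1.863
3 3 5.537 2.522
4 3 6.170 2.645
5 3 6.012 2.865
6 1 0.618 2.936
7 1 3.847 1.622
8 1 1.826 1.773
9 1 2.348 1.343
10 1 1.915 1.259
11 1 2.007 1.108
12 1 1.930 1.056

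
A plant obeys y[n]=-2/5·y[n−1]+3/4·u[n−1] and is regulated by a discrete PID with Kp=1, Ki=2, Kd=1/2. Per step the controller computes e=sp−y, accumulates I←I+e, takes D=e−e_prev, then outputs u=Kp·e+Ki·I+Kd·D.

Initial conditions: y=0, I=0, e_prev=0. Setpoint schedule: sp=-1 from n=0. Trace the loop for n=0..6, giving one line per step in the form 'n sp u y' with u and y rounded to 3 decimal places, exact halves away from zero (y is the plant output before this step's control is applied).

(exact arithmetic carried between steps; '≈' marks a value shown rounded to 6 d.p. or computed from one; I and e_prev carry over from the previous line; the table rounds u and y to 3 d.p., halves away from zero)
n=0: y=0, sp=-1, e=sp−y=-1; I=-1, D=e−e_prev=-1; u=1·(-1)+2·(-1)+1/2·(-1)=-3.5; next y=-2/5·0+3/4·(-3.5)=-2.625
n=1: y=-2.625, sp=-1, e=sp−y=1.625; I=0.625, D=e−e_prev=2.625; u=1·1.625+2·0.625+1/2·2.625=4.1875; next y=-2/5·(-2.625)+3/4·4.1875=4.190625
n=2: y=4.190625, sp=-1, e=sp−y=-5.190625; I=-4.565625, D=e−e_prev=-6.815625; u=1·(-5.190625)+2·(-4.565625)+1/2·(-6.815625)≈-17.729688; next y=-2/5·4.190625+3/4·(-17.729688)≈-14.973516
n=3: y≈-14.973516, sp=-1, e=sp−y≈13.973516; I≈9.407891, D=e−e_prev≈19.164141; u=1·13.973516+2·9.407891+1/2·19.164141≈42.371367; next y=-2/5·(-14.973516)+3/4·42.371367≈37.767932
n=4: y≈37.767932, sp=-1, e=sp−y≈-38.767932; I≈-29.360041, D=e−e_prev≈-52.741447; u=1·(-38.767932)+2·(-29.360041)+1/2·(-52.741447)≈-123.858737; next y=-2/5·37.767932+3/4·(-123.858737)≈-108.001226
n=5: y≈-108.001226, sp=-1, e=sp−y≈107.001226; I≈77.641185, D=e−e_prev≈145.769157; u=1·107.001226+2·77.641185+1/2·145.769157≈335.168174; next y=-2/5·(-108.001226)+3/4·335.168174≈294.576620
n=6: y≈294.576620, sp=-1, e=sp−y≈-295.576620; I≈-217.935436, D=e−e_prev≈-402.577846; u=1·(-295.576620)+2·(-217.935436)+1/2·(-402.577846)≈-932.736415; next y=-2/5·294.576620+3/4·(-932.736415)≈-817.382959

0 -1 -3.500 0.000
1 -1 4.188 -2.625
2 -1 -17.730 4.191
3 -1 42.371 -14.974
4 -1 -123.859 37.768
5 -1 335.168 -108.001
6 -1 -932.736 294.577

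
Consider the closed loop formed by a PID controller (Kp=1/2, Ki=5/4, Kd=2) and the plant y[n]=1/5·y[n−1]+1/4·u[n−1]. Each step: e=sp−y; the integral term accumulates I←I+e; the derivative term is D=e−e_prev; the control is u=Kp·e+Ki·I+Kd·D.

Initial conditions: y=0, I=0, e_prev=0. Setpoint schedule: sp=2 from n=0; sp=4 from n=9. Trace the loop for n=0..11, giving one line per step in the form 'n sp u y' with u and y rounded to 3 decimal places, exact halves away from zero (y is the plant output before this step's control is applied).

0 2 7.500 0.000
1 2 -1.031 1.875
2 2 9.467 0.117
3 2 -0.219 2.390
4 2 11.215 0.423
5 2 0.008 2.888
6 2 12.485 0.580
7 2 -0.323 3.237
8 2 13.460 0.567
9 4 6.492 3.478
10 4 13.316 2.319
11 4 7.571 3.793

(exact arithmetic carried between steps; '≈' marks a value shown rounded to 6 d.p. or computed from one; I and e_prev carry over from the previous line; the table rounds u and y to 3 d.p., halves away from zero)
n=0: y=0, sp=2, e=sp−y=2; I=2, D=e−e_prev=2; u=1/2·2+5/4·2+2·2=7.5; next y=1/5·0+1/4·7.5=1.875
n=1: y=1.875, sp=2, e=sp−y=0.125; I=2.125, D=e−e_prev=-1.875; u=1/2·0.125+5/4·2.125+2·(-1.875)=-1.03125; next y=1/5·1.875+1/4·(-1.03125)≈0.117188
n=2: y≈0.117188, sp=2, e=sp−y≈1.882813; I≈4.007813, D=e−e_prev≈1.757813; u=1/2·1.882813+5/4·4.007813+2·1.757813≈9.466797; next y=1/5·0.117188+1/4·9.466797≈2.390137
n=3: y≈2.390137, sp=2, e=sp−y≈-0.390137; I≈3.617676, D=e−e_prev≈-2.272949; u=1/2·(-0.390137)+5/4·3.617676+2·(-2.272949)≈-0.218872; next y=1/5·2.390137+1/4·(-0.218872)≈0.423309
n=4: y≈0.423309, sp=2, e=sp−y≈1.576691; I≈5.194366, D=e−e_prev≈1.966827; u=1/2·1.576691+5/4·5.194366+2·1.966827≈11.214958; next y=1/5·0.423309+1/4·11.214958≈2.888401
n=5: y≈2.888401, sp=2, e=sp−y≈-0.888401; I≈4.305965, D=e−e_prev≈-2.465092; u=1/2·(-0.888401)+5/4·4.305965+2·(-2.465092)≈0.008071; next y=1/5·2.888401+1/4·0.008071≈0.579698
n=6: y≈0.579698, sp=2, e=sp−y≈1.420302; I≈5.726267, D=e−e_prev≈2.308703; u=1/2·1.420302+5/4·5.726267+2·2.308703≈12.485391; next y=1/5·0.579698+1/4·12.485391≈3.237287
n=7: y≈3.237287, sp=2, e=sp−y≈-1.237287; I≈4.488979, D=e−e_prev≈-2.657589; u=1/2·(-1.237287)+5/4·4.488979+2·(-2.657589)≈-0.322598; next y=1/5·3.237287+1/4·(-0.322598)≈0.566808
n=8: y≈0.566808, sp=2, e=sp−y≈1.433192; I≈5.922171, D=e−e_prev≈2.670479; u=1/2·1.433192+5/4·5.922171+2·2.670479≈13.460269; next y=1/5·0.566808+1/4·13.460269≈3.478429
n=9: y≈3.478429, sp=4, e=sp−y≈0.521571; I≈6.443743, D=e−e_prev≈-0.911621; u=1/2·0.521571+5/4·6.443743+2·(-0.911621)≈6.492222; next y=1/5·3.478429+1/4·6.492222≈2.318741
n=10: y≈2.318741, sp=4, e=sp−y≈1.681259; I≈8.125001, D=e−e_prev≈1.159688; u=1/2·1.681259+5/4·8.125001+2·1.159688≈13.316256; next y=1/5·2.318741+1/4·13.316256≈3.792812
n=11: y≈3.792812, sp=4, e=sp−y≈0.207188; I≈8.332189, D=e−e_prev≈-1.474071; u=1/2·0.207188+5/4·8.332189+2·(-1.474071)≈7.570688; next y=1/5·3.792812+1/4·7.570688≈2.651234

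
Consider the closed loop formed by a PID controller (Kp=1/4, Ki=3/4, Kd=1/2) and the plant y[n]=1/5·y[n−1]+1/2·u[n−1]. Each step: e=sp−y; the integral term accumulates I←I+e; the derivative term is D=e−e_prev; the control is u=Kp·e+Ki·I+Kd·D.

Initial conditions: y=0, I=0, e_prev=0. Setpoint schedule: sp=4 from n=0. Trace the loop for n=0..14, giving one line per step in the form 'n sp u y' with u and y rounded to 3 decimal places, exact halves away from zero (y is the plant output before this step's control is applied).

(exact arithmetic carried between steps; '≈' marks a value shown rounded to 6 d.p. or computed from one; I and e_prev carry over from the previous line; the table rounds u and y to 3 d.p., halves away from zero)
n=0: y=0, sp=4, e=sp−y=4; I=4, D=e−e_prev=4; u=1/4·4+3/4·4+1/2·4=6; next y=1/5·0+1/2·6=3
n=1: y=3, sp=4, e=sp−y=1; I=5, D=e−e_prev=-3; u=1/4·1+3/4·5+1/2·(-3)=2.5; next y=1/5·3+1/2·2.5=1.85
n=2: y=1.85, sp=4, e=sp−y=2.15; I=7.15, D=e−e_prev=1.15; u=1/4·2.15+3/4·7.15+1/2·1.15=6.475; next y=1/5·1.85+1/2·6.475=3.6075
n=3: y=3.6075, sp=4, e=sp−y=0.3925; I=7.5425, D=e−e_prev=-1.7575; u=1/4·0.3925+3/4·7.5425+1/2·(-1.7575)=4.87625; next y=1/5·3.6075+1/2·4.87625=3.159625
n=4: y=3.159625, sp=4, e=sp−y=0.840375; I=8.382875, D=e−e_prev=0.447875; u=1/4·0.840375+3/4·8.382875+1/2·0.447875≈6.721188; next y=1/5·3.159625+1/2·6.721188≈3.992519
n=5: y≈3.992519, sp=4, e=sp−y≈0.007481; I≈8.390356, D=e−e_prev≈-0.832894; u=1/4·0.007481+3/4·8.390356+1/2·(-0.832894)≈5.878191; next y=1/5·3.992519+1/2·5.878191≈3.737599
n=6: y≈3.737599, sp=4, e=sp−y≈0.262401; I≈8.652757, D=e−e_prev≈0.254920; u=1/4·0.262401+3/4·8.652757+1/2·0.254920≈6.682628; next y=1/5·3.737599+1/2·6.682628≈4.088834
n=7: y≈4.088834, sp=4, e=sp−y≈-0.088834; I≈8.563923, D=e−e_prev≈-0.351235; u=1/4·(-0.088834)+3/4·8.563923+1/2·(-0.351235)≈6.225117; next y=1/5·4.088834+1/2·6.225117≈3.930325
n=8: y≈3.930325, sp=4, e=sp−y≈0.069675; I≈8.633598, D=e−e_prev≈0.158509; u=1/4·0.069675+3/4·8.633598+1/2·0.158509≈6.571872; next y=1/5·3.930325+1/2·6.571872≈4.072001
n=9: y≈4.072001, sp=4, e=sp−y≈-0.072001; I≈8.561597, D=e−e_prev≈-0.141676; u=1/4·(-0.072001)+3/4·8.561597+1/2·(-0.141676)≈6.332360; next y=1/5·4.072001+1/2·6.332360≈3.980580
n=10: y≈3.980580, sp=4, e=sp−y≈0.019420; I≈8.581017, D=e−e_prev≈0.091421; u=1/4·0.019420+3/4·8.581017+1/2·0.091421≈6.486328; next y=1/5·3.980580+1/2·6.486328≈4.039280
n=11: y≈4.039280, sp=4, e=sp−y≈-0.039280; I≈8.541737, D=e−e_prev≈-0.058700; u=1/4·(-0.039280)+3/4·8.541737+1/2·(-0.058700)≈6.367133; next y=1/5·4.039280+1/2·6.367133≈3.991422
n=12: y≈3.991422, sp=4, e=sp−y≈0.008578; I≈8.550315, D=e−e_prev≈0.047858; u=1/4·0.008578+3/4·8.550315+1/2·0.047858≈6.438809; next y=1/5·3.991422+1/2·6.438809≈4.017689
n=13: y≈4.017689, sp=4, e=sp−y≈-0.017689; I≈8.532626, D=e−e_prev≈-0.026267; u=1/4·(-0.017689)+3/4·8.532626+1/2·(-0.026267)≈6.381914; next y=1/5·4.017689+1/2·6.381914≈3.994495
n=14: y≈3.994495, sp=4, e=sp−y≈0.005505; I≈8.538131, D=e−e_prev≈0.023195; u=1/4·0.005505+3/4·8.538131+1/2·0.023195≈6.416572; next y=1/5·3.994495+1/2·6.416572≈4.007185

0 4 6.000 0.000
1 4 2.500 3.000
2 4 6.475 1.850
3 4 4.876 3.608
4 4 6.721 3.160
5 4 5.878 3.993
6 4 6.683 3.738
7 4 6.225 4.089
8 4 6.572 3.930
9 4 6.332 4.072
10 4 6.486 3.981
11 4 6.367 4.039
12 4 6.439 3.991
13 4 6.382 4.018
14 4 6.417 3.994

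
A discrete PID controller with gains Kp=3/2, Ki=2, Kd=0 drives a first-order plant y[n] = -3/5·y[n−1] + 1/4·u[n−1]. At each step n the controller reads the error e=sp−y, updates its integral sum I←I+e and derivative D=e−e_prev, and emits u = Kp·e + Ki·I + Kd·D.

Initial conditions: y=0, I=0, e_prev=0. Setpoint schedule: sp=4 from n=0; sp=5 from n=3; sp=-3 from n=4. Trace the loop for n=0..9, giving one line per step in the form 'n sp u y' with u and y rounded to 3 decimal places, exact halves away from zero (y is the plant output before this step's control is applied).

(exact arithmetic carried between steps; '≈' marks a value shown rounded to 6 d.p. or computed from one; I and e_prev carry over from the previous line; the table rounds u and y to 3 d.p., halves away from zero)
n=0: y=0, sp=4, e=sp−y=4; I=4, D=e−e_prev=4; u=3/2·4+2·4+0·4=14; next y=-3/5·0+1/4·14=3.5
n=1: y=3.5, sp=4, e=sp−y=0.5; I=4.5, D=e−e_prev=-3.5; u=3/2·0.5+2·4.5+0·(-3.5)=9.75; next y=-3/5·3.5+1/4·9.75=0.3375
n=2: y=0.3375, sp=4, e=sp−y=3.6625; I=8.1625, D=e−e_prev=3.1625; u=3/2·3.6625+2·8.1625+0·3.1625=21.81875; next y=-3/5·0.3375+1/4·21.81875≈5.252188
n=3: y≈5.252188, sp=5, e=sp−y≈-0.252188; I≈7.910313, D=e−e_prev≈-3.914688; u=3/2·(-0.252188)+2·7.910313+0·(-3.914688)≈15.442344; next y=-3/5·5.252188+1/4·15.442344≈0.709273
n=4: y≈0.709273, sp=-3, e=sp−y≈-3.709273; I≈4.201039, D=e−e_prev≈-3.457086; u=3/2·(-3.709273)+2·4.201039+0·(-3.457086)≈2.838168; next y=-3/5·0.709273+1/4·2.838168≈0.283978
n=5: y≈0.283978, sp=-3, e=sp−y≈-3.283978; I≈0.917061, D=e−e_prev≈0.425296; u=3/2·(-3.283978)+2·0.917061+0·0.425296≈-3.091845; next y=-3/5·0.283978+1/4·(-3.091845)≈-0.943348
n=6: y≈-0.943348, sp=-3, e=sp−y≈-2.056652; I≈-1.139591, D=e−e_prev≈1.227326; u=3/2·(-2.056652)+2·(-1.139591)+0·1.227326≈-5.364160; next y=-3/5·(-0.943348)+1/4·(-5.364160)≈-0.775031
n=7: y≈-0.775031, sp=-3, e=sp−y≈-2.224969; I≈-3.364560, D=e−e_prev≈-0.168317; u=3/2·(-2.224969)+2·(-3.364560)+0·(-0.168317)≈-10.066572; next y=-3/5·(-0.775031)+1/4·(-10.066572)≈-2.051624
n=8: y≈-2.051624, sp=-3, e=sp−y≈-0.948376; I≈-4.312935, D=e−e_prev≈1.276593; u=3/2·(-0.948376)+2·(-4.312935)+0·1.276593≈-10.048434; next y=-3/5·(-2.051624)+1/4·(-10.048434)≈-1.281134
n=9: y≈-1.281134, sp=-3, e=sp−y≈-1.718866; I≈-6.031801, D=e−e_prev≈-0.770490; u=3/2·(-1.718866)+2·(-6.031801)+0·(-0.770490)≈-14.641902; next y=-3/5·(-1.281134)+1/4·(-14.641902)≈-2.891795

0 4 14.000 0.000
1 4 9.750 3.500
2 4 21.819 0.338
3 5 15.442 5.252
4 -3 2.838 0.709
5 -3 -3.092 0.284
6 -3 -5.364 -0.943
7 -3 -10.067 -0.775
8 -3 -10.048 -2.052
9 -3 -14.642 -1.281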